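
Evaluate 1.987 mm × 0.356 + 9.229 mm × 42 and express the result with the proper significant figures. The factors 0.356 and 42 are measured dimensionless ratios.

3.9 × 10^2 mm

1.987 × 0.356 = 0.707372 → 0.707 mm (3 s.f., last digit at the 10^-3 place).
9.229 × 42 = 387.618 → 3.9 × 10^2 mm (2 s.f., last digit at the 10^1 place).
Sum: 388.325372 mm; keep the coarser place, 10^1.
Result: 3.9 × 10^2 mm.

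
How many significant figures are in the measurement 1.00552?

6

1.00552: zeros between nonzero digits are significant.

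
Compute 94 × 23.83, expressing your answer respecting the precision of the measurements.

2.2 × 10^3

94 × 23.83 = 2240.02
Multiplication/division keeps the fewest significant figures: 94 → 2 s.f., 23.83 → 4 s.f.; limit is 2.
Rounded to 2 significant figures: 2.2 × 10^3.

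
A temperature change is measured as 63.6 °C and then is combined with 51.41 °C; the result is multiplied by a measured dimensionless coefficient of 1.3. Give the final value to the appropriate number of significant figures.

63.6 °C + 51.41 °C = 115.01 °C; the sum is limited to 1 decimal place (4 s.f.).
Carrying full precision, 115.01 × 1.3 = 149.513 °C; 1.3 has 2 s.f., so the result keeps min(4, 2) = 2 s.f.
Rounded to 2 significant figures: 1.5 × 10^2 °C.

1.5 × 10^2 °C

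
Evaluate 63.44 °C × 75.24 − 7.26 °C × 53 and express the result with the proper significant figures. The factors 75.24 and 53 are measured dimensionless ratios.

4.39 × 10^3 °C

63.44 × 75.24 = 4773.2256 → 4773 °C (4 s.f., last digit at the 10^0 place).
7.26 × 53 = 384.78 → 3.8 × 10^2 °C (2 s.f., last digit at the 10^1 place).
Difference: 4388.4456 °C; keep the coarser place, 10^1.
Result: 4.39 × 10^3 °C.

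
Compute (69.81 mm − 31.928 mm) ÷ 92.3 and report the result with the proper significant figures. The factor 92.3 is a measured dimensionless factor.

69.81 mm − 31.928 mm = 37.882 mm; the difference is limited to 2 decimal places (4 s.f.).
Carrying full precision, 37.882 ÷ 92.3 = 0.410422535211… mm; 92.3 has 3 s.f., so the result keeps min(4, 3) = 3 s.f.
Rounded to 3 significant figures: 0.410 mm.

0.410 mm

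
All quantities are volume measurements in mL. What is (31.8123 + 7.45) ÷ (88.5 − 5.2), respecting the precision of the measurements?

0.471

31.8123 + 7.45 = 39.2623, limited to 2 d.p. → 4 s.f.; 88.5 − 5.2 = 83.3, limited to 1 d.p. → 3 s.f.
Carrying full precision, 39.2623 ÷ 83.3 = 0.471336134454…; keep min(4, 3) = 3 s.f.
Rounded to 3 significant figures: 0.471.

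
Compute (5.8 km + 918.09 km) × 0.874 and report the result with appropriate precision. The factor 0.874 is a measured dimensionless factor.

5.8 km + 918.09 km = 923.89 km; the sum is limited to 1 decimal place (4 s.f.).
Carrying full precision, 923.89 × 0.874 = 807.47986 km; 0.874 has 3 s.f., so the result keeps min(4, 3) = 3 s.f.
Rounded to 3 significant figures: 807 km.

807 km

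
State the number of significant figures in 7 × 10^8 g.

7 × 10^8: in scientific notation every digit of the coefficient is significant.

1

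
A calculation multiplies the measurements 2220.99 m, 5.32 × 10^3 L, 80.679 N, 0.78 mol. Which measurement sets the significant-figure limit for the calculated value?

2220.99 m → 6 s.f.; 5.32 × 10^3 L → 3 s.f.; 80.679 N → 5 s.f.; 0.78 mol → 2 s.f.
The fewest is 2 significant figures, from 0.78 mol.

0.78 mol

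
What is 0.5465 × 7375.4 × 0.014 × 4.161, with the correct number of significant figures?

2.3 × 10²

0.5465 × 7375.4 × 0.014 × 4.161 = 234.801840449…
Multiplication/division keeps the fewest significant figures: 0.5465 → 4 s.f., 7375.4 → 5 s.f., 0.014 → 2 s.f., 4.161 → 4 s.f.; limit is 2.
Rounded to 2 significant figures: 2.3 × 10².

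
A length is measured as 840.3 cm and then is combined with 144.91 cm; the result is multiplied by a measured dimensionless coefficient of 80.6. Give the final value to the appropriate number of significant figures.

7.94 × 10^4 cm

840.3 cm + 144.91 cm = 985.21 cm; the sum is limited to 1 decimal place (4 s.f.).
Carrying full precision, 985.21 × 80.6 = 79407.926 cm; 80.6 has 3 s.f., so the result keeps min(4, 3) = 3 s.f.
Rounded to 3 significant figures: 7.94 × 10^4 cm.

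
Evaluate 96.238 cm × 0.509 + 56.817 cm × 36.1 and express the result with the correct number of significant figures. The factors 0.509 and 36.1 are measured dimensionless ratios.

2.10 × 10³ cm

96.238 × 0.509 = 48.985142 → 49.0 cm (3 s.f., last digit at the 10^-1 place).
56.817 × 36.1 = 2051.0937 → 2.05 × 10³ cm (3 s.f., last digit at the 10^1 place).
Sum: 2100.078842 cm; keep the coarser place, 10^1.
Result: 2.10 × 10³ cm.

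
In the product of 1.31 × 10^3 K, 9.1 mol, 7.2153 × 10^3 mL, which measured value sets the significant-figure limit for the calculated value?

1.31 × 10^3 K → 3 s.f.; 9.1 mol → 2 s.f.; 7.2153 × 10^3 mL → 5 s.f.
The fewest is 2 significant figures, from 9.1 mol.

9.1 mol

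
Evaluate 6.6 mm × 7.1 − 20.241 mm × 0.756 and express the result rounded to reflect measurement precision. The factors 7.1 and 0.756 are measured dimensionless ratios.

32 mm

6.6 × 7.1 = 46.86 → 47 mm (2 s.f., last digit at the 10^0 place).
20.241 × 0.756 = 15.302196 → 15.3 mm (3 s.f., last digit at the 10^-1 place).
Difference: 31.557804 mm; keep the coarser place, 10^0.
Result: 32 mm.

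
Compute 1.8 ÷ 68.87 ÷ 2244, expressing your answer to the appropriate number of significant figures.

1.8 ÷ 68.87 ÷ 2244 = 0.0000116471473418…
Multiplication/division keeps the fewest significant figures: 1.8 → 2 s.f., 68.87 → 4 s.f., 2244 → 4 s.f.; limit is 2.
Rounded to 2 significant figures: 1.2 × 10^-5.

1.2 × 10^-5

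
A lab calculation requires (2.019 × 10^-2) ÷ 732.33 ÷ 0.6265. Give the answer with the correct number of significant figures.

(2.019 × 10^-2) ÷ 732.33 ÷ 0.6265 = 0.000044005647762…
Multiplication/division keeps the fewest significant figures: 2.019 × 10^-2 → 4 s.f., 732.33 → 5 s.f., 0.6265 → 4 s.f.; limit is 4.
Rounded to 4 significant figures: 4.401 × 10^-5.

4.401 × 10^-5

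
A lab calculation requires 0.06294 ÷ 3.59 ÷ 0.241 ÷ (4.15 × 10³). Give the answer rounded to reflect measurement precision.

1.75 × 10⁻⁵

0.06294 ÷ 3.59 ÷ 0.241 ÷ (4.15 × 10³) = 0.0000175294040156…
Multiplication/division keeps the fewest significant figures: 0.06294 → 4 s.f., 3.59 → 3 s.f., 0.241 → 3 s.f., 4.15 × 10³ → 3 s.f.; limit is 3.
Rounded to 3 significant figures: 1.75 × 10⁻⁵.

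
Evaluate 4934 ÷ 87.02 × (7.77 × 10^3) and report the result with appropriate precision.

4.41 × 10^5

4934 ÷ 87.02 × (7.77 × 10^3) = 440555.964146…
Multiplication/division keeps the fewest significant figures: 4934 → 4 s.f., 87.02 → 4 s.f., 7.77 × 10^3 → 3 s.f.; limit is 3.
Rounded to 3 significant figures: 4.41 × 10^5.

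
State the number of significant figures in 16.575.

16.575: every digit is nonzero and significant.

5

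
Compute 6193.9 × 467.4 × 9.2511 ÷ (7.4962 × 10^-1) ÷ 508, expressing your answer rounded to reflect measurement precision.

6193.9 × 467.4 × 9.2511 ÷ (7.4962 × 10^-1) ÷ 508 = 70330.1260217…
Multiplication/division keeps the fewest significant figures: 6193.9 → 5 s.f., 467.4 → 4 s.f., 9.2511 → 5 s.f., 7.4962 × 10^-1 → 5 s.f., 508 → 3 s.f.; limit is 3.
Rounded to 3 significant figures: 7.03 × 10^4.

7.03 × 10^4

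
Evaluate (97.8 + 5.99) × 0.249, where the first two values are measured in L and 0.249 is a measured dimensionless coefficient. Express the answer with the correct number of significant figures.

97.8 L + 5.99 L = 103.79 L; the sum is limited to 1 decimal place (4 s.f.).
Carrying full precision, 103.79 × 0.249 = 25.84371 L; 0.249 has 3 s.f., so the result keeps min(4, 3) = 3 s.f.
Rounded to 3 significant figures: 25.8 L.

25.8 L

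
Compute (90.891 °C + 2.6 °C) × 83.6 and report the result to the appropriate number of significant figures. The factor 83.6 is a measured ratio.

7.82 × 10³ °C

90.891 °C + 2.6 °C = 93.491 °C; the sum is limited to 1 decimal place (3 s.f.).
Carrying full precision, 93.491 × 83.6 = 7815.8476 °C; 83.6 has 3 s.f., so the result keeps min(3, 3) = 3 s.f.
Rounded to 3 significant figures: 7.82 × 10³ °C.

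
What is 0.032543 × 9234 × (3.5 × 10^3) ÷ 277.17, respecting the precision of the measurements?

3.8 × 10^3

0.032543 × 9234 × (3.5 × 10^3) ÷ 277.17 = 3794.62862864…
Multiplication/division keeps the fewest significant figures: 0.032543 → 5 s.f., 9234 → 4 s.f., 3.5 × 10^3 → 2 s.f., 277.17 → 5 s.f.; limit is 2.
Rounded to 2 significant figures: 3.8 × 10^3.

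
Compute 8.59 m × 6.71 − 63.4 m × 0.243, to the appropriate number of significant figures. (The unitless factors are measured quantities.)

8.59 × 6.71 = 57.6389 → 57.6 m (3 s.f., last digit at the 10^-1 place).
63.4 × 0.243 = 15.4062 → 15.4 m (3 s.f., last digit at the 10^-1 place).
Difference: 42.2327 m; keep the coarser place, 10^-1.
Result: 42.2 m.

42.2 m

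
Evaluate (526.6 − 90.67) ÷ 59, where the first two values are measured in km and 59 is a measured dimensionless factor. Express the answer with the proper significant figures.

526.6 km − 90.67 km = 435.93 km; the difference is limited to 1 decimal place (4 s.f.).
Carrying full precision, 435.93 ÷ 59 = 7.3886440678… km; 59 has 2 s.f., so the result keeps min(4, 2) = 2 s.f.
Rounded to 2 significant figures: 7.4 km.

7.4 km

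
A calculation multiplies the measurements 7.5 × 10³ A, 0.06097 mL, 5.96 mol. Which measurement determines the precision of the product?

7.5 × 10³ A → 2 s.f.; 0.06097 mL → 4 s.f.; 5.96 mol → 3 s.f.
The fewest is 2 significant figures, from 7.5 × 10³ A.

7.5 × 10³ A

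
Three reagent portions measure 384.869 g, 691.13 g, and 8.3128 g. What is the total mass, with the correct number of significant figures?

1084.31 g

384.869 g + 691.13 g + 8.3128 g = 1084.3118 g.
Addition/subtraction keeps the fewest decimal places: 384.869 → 3 decimal places, 691.13 → 2 decimal places, 8.3128 → 4 decimal places; limit is 2.
Rounded to 2 decimal places: 1084.31 g.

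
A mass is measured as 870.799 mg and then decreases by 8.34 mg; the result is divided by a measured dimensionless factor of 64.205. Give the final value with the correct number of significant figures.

13.433 mg

870.799 mg − 8.34 mg = 862.459 mg; the difference is limited to 2 decimal places (5 s.f.).
Carrying full precision, 862.459 ÷ 64.205 = 13.4328946344… mg; 64.205 has 5 s.f., so the result keeps min(5, 5) = 5 s.f.
Rounded to 5 significant figures: 13.433 mg.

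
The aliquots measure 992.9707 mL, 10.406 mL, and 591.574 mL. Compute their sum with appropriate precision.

1594.951 mL

992.9707 mL + 10.406 mL + 591.574 mL = 1594.9507 mL.
Addition/subtraction keeps the fewest decimal places: 992.9707 → 4 decimal places, 10.406 → 3 decimal places, 591.574 → 3 decimal places; limit is 3.
Rounded to 3 decimal places: 1594.951 mL.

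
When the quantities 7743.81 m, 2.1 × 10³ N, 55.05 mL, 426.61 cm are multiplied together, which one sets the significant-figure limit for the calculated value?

7743.81 m → 6 s.f.; 2.1 × 10³ N → 2 s.f.; 55.05 mL → 4 s.f.; 426.61 cm → 5 s.f.
The fewest is 2 significant figures, from 2.1 × 10³ N.

2.1 × 10³ N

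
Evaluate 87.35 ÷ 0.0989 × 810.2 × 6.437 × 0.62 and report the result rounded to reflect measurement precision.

87.35 ÷ 0.0989 × 810.2 × 6.437 × 0.62 = 2855841.20335…
Multiplication/division keeps the fewest significant figures: 87.35 → 4 s.f., 0.0989 → 3 s.f., 810.2 → 4 s.f., 6.437 → 4 s.f., 0.62 → 2 s.f.; limit is 2.
Rounded to 2 significant figures: 2.9 × 10⁶.

2.9 × 10⁶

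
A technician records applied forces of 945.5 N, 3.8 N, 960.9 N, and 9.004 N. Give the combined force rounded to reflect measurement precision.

1919.2 N

945.5 N + 3.8 N + 960.9 N + 9.004 N = 1919.204 N.
Addition/subtraction keeps the fewest decimal places: 945.5 → 1 decimal place, 3.8 → 1 decimal place, 960.9 → 1 decimal place, 9.004 → 3 decimal places; limit is 1.
Rounded to 1 decimal place: 1919.2 N.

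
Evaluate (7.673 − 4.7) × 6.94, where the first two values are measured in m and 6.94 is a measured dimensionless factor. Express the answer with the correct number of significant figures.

7.673 m − 4.7 m = 2.973 m; the difference is limited to 1 decimal place (2 s.f.).
Carrying full precision, 2.973 × 6.94 = 20.63262 m; 6.94 has 3 s.f., so the result keeps min(2, 3) = 2 s.f.
Rounded to 2 significant figures: 21 m.

21 m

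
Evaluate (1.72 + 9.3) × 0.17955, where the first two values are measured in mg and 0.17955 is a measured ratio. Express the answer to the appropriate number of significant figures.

1.72 mg + 9.3 mg = 11.02 mg; the sum is limited to 1 decimal place (3 s.f.).
Carrying full precision, 11.02 × 0.17955 = 1.978641 mg; 0.17955 has 5 s.f., so the result keeps min(3, 5) = 3 s.f.
Rounded to 3 significant figures: 1.98 mg.

1.98 mg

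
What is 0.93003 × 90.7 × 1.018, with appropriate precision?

85.9

0.93003 × 90.7 × 1.018 = 85.872087978
Multiplication/division keeps the fewest significant figures: 0.93003 → 5 s.f., 90.7 → 3 s.f., 1.018 → 4 s.f.; limit is 3.
Rounded to 3 significant figures: 85.9.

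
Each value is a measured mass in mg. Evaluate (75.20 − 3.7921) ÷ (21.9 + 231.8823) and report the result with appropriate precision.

2.814 × 10⁻¹

75.20 − 3.7921 = 71.4079, limited to 2 d.p. → 4 s.f.; 21.9 + 231.8823 = 253.7823, limited to 1 d.p. → 4 s.f.
Carrying full precision, 71.4079 ÷ 253.7823 = 0.281374626993…; keep min(4, 4) = 4 s.f.
Rounded to 4 significant figures: 2.814 × 10⁻¹.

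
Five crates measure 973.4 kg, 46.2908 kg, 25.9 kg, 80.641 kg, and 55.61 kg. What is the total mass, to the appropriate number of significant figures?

1181.8 kg

973.4 kg + 46.2908 kg + 25.9 kg + 80.641 kg + 55.61 kg = 1181.8418 kg.
Addition/subtraction keeps the fewest decimal places: 973.4 → 1 decimal place, 46.2908 → 4 decimal places, 25.9 → 1 decimal place, 80.641 → 3 decimal places, 55.61 → 2 decimal places; limit is 1.
Rounded to 1 decimal place: 1181.8 kg.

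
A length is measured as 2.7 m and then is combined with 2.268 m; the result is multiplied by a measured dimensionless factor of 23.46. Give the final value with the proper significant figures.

2.7 m + 2.268 m = 4.968 m; the sum is limited to 1 decimal place (2 s.f.).
Carrying full precision, 4.968 × 23.46 = 116.54928 m; 23.46 has 4 s.f., so the result keeps min(2, 4) = 2 s.f.
Rounded to 2 significant figures: 1.2 × 10^2 m.

1.2 × 10^2 m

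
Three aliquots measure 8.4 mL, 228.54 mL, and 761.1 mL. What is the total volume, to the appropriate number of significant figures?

998.0 mL

8.4 mL + 228.54 mL + 761.1 mL = 998.04 mL.
Addition/subtraction keeps the fewest decimal places: 8.4 → 1 decimal place, 228.54 → 2 decimal places, 761.1 → 1 decimal place; limit is 1.
Rounded to 1 decimal place: 998.0 mL.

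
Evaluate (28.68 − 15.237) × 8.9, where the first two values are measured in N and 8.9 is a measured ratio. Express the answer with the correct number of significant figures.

1.2 × 10² N

28.68 N − 15.237 N = 13.443 N; the difference is limited to 2 decimal places (4 s.f.).
Carrying full precision, 13.443 × 8.9 = 119.6427 N; 8.9 has 2 s.f., so the result keeps min(4, 2) = 2 s.f.
Rounded to 2 significant figures: 1.2 × 10² N.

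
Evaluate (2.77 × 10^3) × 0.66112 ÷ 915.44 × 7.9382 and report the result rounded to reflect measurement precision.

15.9

(2.77 × 10^3) × 0.66112 ÷ 915.44 × 7.9382 = 15.8800628241…
Multiplication/division keeps the fewest significant figures: 2.77 × 10^3 → 3 s.f., 0.66112 → 5 s.f., 915.44 → 5 s.f., 7.9382 → 5 s.f.; limit is 3.
Rounded to 3 significant figures: 15.9.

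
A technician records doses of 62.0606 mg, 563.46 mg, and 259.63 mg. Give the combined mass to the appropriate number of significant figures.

8.8515 × 10^2 mg

62.0606 mg + 563.46 mg + 259.63 mg = 885.1506 mg.
Addition/subtraction keeps the fewest decimal places: 62.0606 → 4 decimal places, 563.46 → 2 decimal places, 259.63 → 2 decimal places; limit is 2.
Rounded to 2 decimal places: 8.8515 × 10^2 mg.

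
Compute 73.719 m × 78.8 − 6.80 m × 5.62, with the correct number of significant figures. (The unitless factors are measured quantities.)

73.719 × 78.8 = 5809.0572 → 5.81 × 10^3 m (3 s.f., last digit at the 10^1 place).
6.80 × 5.62 = 38.216 → 38.2 m (3 s.f., last digit at the 10^-1 place).
Difference: 5770.8412 m; keep the coarser place, 10^1.
Result: 5.77 × 10^3 m.

5.77 × 10^3 m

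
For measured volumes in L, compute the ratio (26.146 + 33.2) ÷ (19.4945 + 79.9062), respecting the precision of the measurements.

26.146 + 33.2 = 59.346, limited to 1 d.p. → 3 s.f.; 19.4945 + 79.9062 = 99.4007, limited to 4 d.p. → 6 s.f.
Carrying full precision, 59.346 ÷ 99.4007 = 0.597038049028…; keep min(3, 6) = 3 s.f.
Rounded to 3 significant figures: 0.597.

0.597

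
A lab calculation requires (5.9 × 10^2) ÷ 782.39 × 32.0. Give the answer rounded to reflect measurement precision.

(5.9 × 10^2) ÷ 782.39 × 32.0 = 24.1311877708…
Multiplication/division keeps the fewest significant figures: 5.9 × 10^2 → 2 s.f., 782.39 → 5 s.f., 32.0 → 3 s.f.; limit is 2.
Rounded to 2 significant figures: 24.

24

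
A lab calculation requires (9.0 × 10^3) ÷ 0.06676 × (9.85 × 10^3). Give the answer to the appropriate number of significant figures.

1.3 × 10^9

(9.0 × 10^3) ÷ 0.06676 × (9.85 × 10^3) = 1.32789095267 × 10^9…
Multiplication/division keeps the fewest significant figures: 9.0 × 10^3 → 2 s.f., 0.06676 → 4 s.f., 9.85 × 10^3 → 3 s.f.; limit is 2.
Rounded to 2 significant figures: 1.3 × 10^9.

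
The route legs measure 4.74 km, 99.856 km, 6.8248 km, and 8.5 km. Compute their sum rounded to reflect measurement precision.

119.9 km

4.74 km + 99.856 km + 6.8248 km + 8.5 km = 119.9208 km.
Addition/subtraction keeps the fewest decimal places: 4.74 → 2 decimal places, 99.856 → 3 decimal places, 6.8248 → 4 decimal places, 8.5 → 1 decimal place; limit is 1.
Rounded to 1 decimal place: 119.9 km.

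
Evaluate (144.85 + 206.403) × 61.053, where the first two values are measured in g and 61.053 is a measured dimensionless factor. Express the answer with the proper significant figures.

144.85 g + 206.403 g = 351.253 g; the sum is limited to 2 decimal places (5 s.f.).
Carrying full precision, 351.253 × 61.053 = 21445.049409 g; 61.053 has 5 s.f., so the result keeps min(5, 5) = 5 s.f.
Rounded to 5 significant figures: 21445 g.

21445 g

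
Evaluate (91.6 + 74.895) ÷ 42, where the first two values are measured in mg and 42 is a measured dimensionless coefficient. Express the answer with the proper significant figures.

4.0 mg

91.6 mg + 74.895 mg = 166.495 mg; the sum is limited to 1 decimal place (4 s.f.).
Carrying full precision, 166.495 ÷ 42 = 3.96416666667… mg; 42 has 2 s.f., so the result keeps min(4, 2) = 2 s.f.
Rounded to 2 significant figures: 4.0 mg.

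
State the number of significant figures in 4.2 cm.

2

4.2: every digit is nonzero and significant.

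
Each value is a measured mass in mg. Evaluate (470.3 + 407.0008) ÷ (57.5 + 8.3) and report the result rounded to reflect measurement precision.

13.3

470.3 + 407.0008 = 877.3008, limited to 1 d.p. → 4 s.f.; 57.5 + 8.3 = 65.8, limited to 1 d.p. → 3 s.f.
Carrying full precision, 877.3008 ÷ 65.8 = 13.3328389058…; keep min(4, 3) = 3 s.f.
Rounded to 3 significant figures: 13.3.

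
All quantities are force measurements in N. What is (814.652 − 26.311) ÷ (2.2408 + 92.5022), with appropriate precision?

8.32084

814.652 − 26.311 = 788.341, limited to 3 d.p. → 6 s.f.; 2.2408 + 92.5022 = 94.7430, limited to 4 d.p. → 6 s.f.
Carrying full precision, 788.341 ÷ 94.7430 = 8.32083636786…; keep min(6, 6) = 6 s.f.
Rounded to 6 significant figures: 8.32084.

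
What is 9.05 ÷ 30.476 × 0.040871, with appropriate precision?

0.0121

9.05 ÷ 30.476 × 0.040871 = 0.0121368470272…
Multiplication/division keeps the fewest significant figures: 9.05 → 3 s.f., 30.476 → 5 s.f., 0.040871 → 5 s.f.; limit is 3.
Rounded to 3 significant figures: 0.0121.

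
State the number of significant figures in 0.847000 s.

0.847000: leading zeros are not significant; trailing zeros after a decimal point are significant.

6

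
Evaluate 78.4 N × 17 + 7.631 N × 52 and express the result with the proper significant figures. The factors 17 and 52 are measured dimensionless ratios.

78.4 × 17 = 1332.8 → 1.3 × 10³ N (2 s.f., last digit at the 10^2 place).
7.631 × 52 = 396.812 → 4.0 × 10² N (2 s.f., last digit at the 10^1 place).
Sum: 1729.612 N; keep the coarser place, 10^2.
Result: 1.7 × 10³ N.

1.7 × 10³ N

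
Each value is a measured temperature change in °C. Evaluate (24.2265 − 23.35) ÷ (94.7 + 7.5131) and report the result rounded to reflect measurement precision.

0.0086

24.2265 − 23.35 = 0.8765, limited to 2 d.p. → 2 s.f.; 94.7 + 7.5131 = 102.2131, limited to 1 d.p. → 4 s.f.
Carrying full precision, 0.8765 ÷ 102.2131 = 0.00857522176707…; keep min(2, 4) = 2 s.f.
Rounded to 2 significant figures: 0.0086.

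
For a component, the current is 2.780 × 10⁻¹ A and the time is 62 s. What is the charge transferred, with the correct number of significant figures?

charge transferred = 2.780 × 10⁻¹ A × 62 s = 17.236 C.
2.780 × 10⁻¹ has 4 significant figures; 62 has 2.
Division/multiplication keeps the fewest: 2 significant figures.
Rounded: 17 C.

17 C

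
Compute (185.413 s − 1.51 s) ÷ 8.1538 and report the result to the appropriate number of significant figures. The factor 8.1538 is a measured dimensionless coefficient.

22.554 s

185.413 s − 1.51 s = 183.903 s; the difference is limited to 2 decimal places (5 s.f.).
Carrying full precision, 183.903 ÷ 8.1538 = 22.5542691751… s; 8.1538 has 5 s.f., so the result keeps min(5, 5) = 5 s.f.
Rounded to 5 significant figures: 22.554 s.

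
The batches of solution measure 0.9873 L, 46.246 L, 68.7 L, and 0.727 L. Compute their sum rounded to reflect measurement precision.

0.9873 L + 46.246 L + 68.7 L + 0.727 L = 116.6603 L.
Addition/subtraction keeps the fewest decimal places: 0.9873 → 4 decimal places, 46.246 → 3 decimal places, 68.7 → 1 decimal place, 0.727 → 3 decimal places; limit is 1.
Rounded to 1 decimal place: 116.7 L.

116.7 L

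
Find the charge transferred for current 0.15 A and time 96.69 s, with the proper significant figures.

charge transferred = 0.15 A × 96.69 s = 14.5035 C.
0.15 has 2 significant figures; 96.69 has 4.
Division/multiplication keeps the fewest: 2 significant figures.
Rounded: 15 C.

15 C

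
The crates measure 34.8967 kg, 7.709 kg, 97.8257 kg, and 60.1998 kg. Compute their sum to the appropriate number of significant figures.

200.631 kg

34.8967 kg + 7.709 kg + 97.8257 kg + 60.1998 kg = 200.6312 kg.
Addition/subtraction keeps the fewest decimal places: 34.8967 → 4 decimal places, 7.709 → 3 decimal places, 97.8257 → 4 decimal places, 60.1998 → 4 decimal places; limit is 3.
Rounded to 3 decimal places: 200.631 kg.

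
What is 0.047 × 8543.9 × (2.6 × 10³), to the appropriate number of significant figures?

0.047 × 8543.9 × (2.6 × 10³) = 1044064.58
Multiplication/division keeps the fewest significant figures: 0.047 → 2 s.f., 8543.9 → 5 s.f., 2.6 × 10³ → 2 s.f.; limit is 2.
Rounded to 2 significant figures: 1.0 × 10⁶.

1.0 × 10⁶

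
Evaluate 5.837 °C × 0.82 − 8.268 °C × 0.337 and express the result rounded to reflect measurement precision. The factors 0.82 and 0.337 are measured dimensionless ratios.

5.837 × 0.82 = 4.78634 → 4.8 °C (2 s.f., last digit at the 10^-1 place).
8.268 × 0.337 = 2.786316 → 2.79 °C (3 s.f., last digit at the 10^-2 place).
Difference: 2.000024 °C; keep the coarser place, 10^-1.
Result: 2.0 °C.

2.0 °C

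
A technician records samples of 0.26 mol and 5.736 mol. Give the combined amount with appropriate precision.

6.00 mol

0.26 mol + 5.736 mol = 5.996 mol.
Addition/subtraction keeps the fewest decimal places: 0.26 → 2 decimal places, 5.736 → 3 decimal places; limit is 2.
Rounded to 2 decimal places: 6.00 mol.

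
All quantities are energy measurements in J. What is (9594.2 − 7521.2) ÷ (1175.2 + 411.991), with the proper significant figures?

9594.2 − 7521.2 = 2073.0, limited to 1 d.p. → 5 s.f.; 1175.2 + 411.991 = 1587.191, limited to 1 d.p. → 5 s.f.
Carrying full precision, 2073.0 ÷ 1587.191 = 1.30608099466…; keep min(5, 5) = 5 s.f.
Rounded to 5 significant figures: 1.3061.

1.3061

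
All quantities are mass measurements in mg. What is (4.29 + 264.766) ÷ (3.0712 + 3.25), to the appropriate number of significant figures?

42.6

4.29 + 264.766 = 269.056, limited to 2 d.p. → 5 s.f.; 3.0712 + 3.25 = 6.3212, limited to 2 d.p. → 3 s.f.
Carrying full precision, 269.056 ÷ 6.3212 = 42.5640701133…; keep min(5, 3) = 3 s.f.
Rounded to 3 significant figures: 42.6.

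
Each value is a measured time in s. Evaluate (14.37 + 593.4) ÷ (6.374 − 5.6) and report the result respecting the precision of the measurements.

8 × 10²

14.37 + 593.4 = 607.77, limited to 1 d.p. → 4 s.f.; 6.374 − 5.6 = 0.774, limited to 1 d.p. → 1 s.f.
Carrying full precision, 607.77 ÷ 0.774 = 785.23255814…; keep min(4, 1) = 1 s.f.
Rounded to 1 significant figure: 8 × 10².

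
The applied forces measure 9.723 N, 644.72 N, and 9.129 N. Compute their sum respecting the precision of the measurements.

663.57 N

9.723 N + 644.72 N + 9.129 N = 663.572 N.
Addition/subtraction keeps the fewest decimal places: 9.723 → 3 decimal places, 644.72 → 2 decimal places, 9.129 → 3 decimal places; limit is 2.
Rounded to 2 decimal places: 663.57 N.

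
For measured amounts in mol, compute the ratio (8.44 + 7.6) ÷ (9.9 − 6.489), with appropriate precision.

8.44 + 7.6 = 16.04, limited to 1 d.p. → 3 s.f.; 9.9 − 6.489 = 3.411, limited to 1 d.p. → 2 s.f.
Carrying full precision, 16.04 ÷ 3.411 = 4.70243330402…; keep min(3, 2) = 2 s.f.
Rounded to 2 significant figures: 4.7.

4.7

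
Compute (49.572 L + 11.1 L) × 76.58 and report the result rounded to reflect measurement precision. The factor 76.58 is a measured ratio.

49.572 L + 11.1 L = 60.672 L; the sum is limited to 1 decimal place (3 s.f.).
Carrying full precision, 60.672 × 76.58 = 4646.26176 L; 76.58 has 4 s.f., so the result keeps min(3, 4) = 3 s.f.
Rounded to 3 significant figures: 4.65 × 10³ L.

4.65 × 10³ L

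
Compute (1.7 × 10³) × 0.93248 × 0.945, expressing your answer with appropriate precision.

(1.7 × 10³) × 0.93248 × 0.945 = 1498.02912
Multiplication/division keeps the fewest significant figures: 1.7 × 10³ → 2 s.f., 0.93248 → 5 s.f., 0.945 → 3 s.f.; limit is 2.
Rounded to 2 significant figures: 1.5 × 10³.

1.5 × 10³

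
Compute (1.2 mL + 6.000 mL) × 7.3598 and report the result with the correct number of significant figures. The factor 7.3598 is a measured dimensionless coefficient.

53 mL

1.2 mL + 6.000 mL = 7.200 mL; the sum is limited to 1 decimal place (2 s.f.).
Carrying full precision, 7.200 × 7.3598 = 52.99056 mL; 7.3598 has 5 s.f., so the result keeps min(2, 5) = 2 s.f.
Rounded to 2 significant figures: 53 mL.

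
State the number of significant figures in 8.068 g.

4

8.068: zeros between nonzero digits are significant.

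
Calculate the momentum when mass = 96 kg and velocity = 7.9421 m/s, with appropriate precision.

momentum = 96 kg × 7.9421 m/s = 762.4416 kg·m/s.
96 has 2 significant figures; 7.9421 has 5.
Division/multiplication keeps the fewest: 2 significant figures.
Rounded: 7.6 × 10^2 kg·m/s.

7.6 × 10^2 kg·m/s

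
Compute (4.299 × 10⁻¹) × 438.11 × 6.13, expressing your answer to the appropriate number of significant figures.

(4.299 × 10⁻¹) × 438.11 × 6.13 = 1154.54558757
Multiplication/division keeps the fewest significant figures: 4.299 × 10⁻¹ → 4 s.f., 438.11 → 5 s.f., 6.13 → 3 s.f.; limit is 3.
Rounded to 3 significant figures: 1.15 × 10³.

1.15 × 10³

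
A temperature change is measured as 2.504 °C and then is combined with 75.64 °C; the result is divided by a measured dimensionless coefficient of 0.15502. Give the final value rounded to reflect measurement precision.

2.504 °C + 75.64 °C = 78.144 °C; the sum is limited to 2 decimal places (4 s.f.).
Carrying full precision, 78.144 ÷ 0.15502 = 504.089794865… °C; 0.15502 has 5 s.f., so the result keeps min(4, 5) = 4 s.f.
Rounded to 4 significant figures: 504.1 °C.

504.1 °C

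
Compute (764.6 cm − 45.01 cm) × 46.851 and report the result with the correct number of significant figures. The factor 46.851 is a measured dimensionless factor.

764.6 cm − 45.01 cm = 719.59 cm; the difference is limited to 1 decimal place (4 s.f.).
Carrying full precision, 719.59 × 46.851 = 33713.51109 cm; 46.851 has 5 s.f., so the result keeps min(4, 5) = 4 s.f.
Rounded to 4 significant figures: 3.371 × 10⁴ cm.

3.371 × 10⁴ cm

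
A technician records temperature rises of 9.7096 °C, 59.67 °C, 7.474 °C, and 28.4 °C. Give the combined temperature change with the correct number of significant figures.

105.3 °C

9.7096 °C + 59.67 °C + 7.474 °C + 28.4 °C = 105.2536 °C.
Addition/subtraction keeps the fewest decimal places: 9.7096 → 4 decimal places, 59.67 → 2 decimal places, 7.474 → 3 decimal places, 28.4 → 1 decimal place; limit is 1.
Rounded to 1 decimal place: 105.3 °C.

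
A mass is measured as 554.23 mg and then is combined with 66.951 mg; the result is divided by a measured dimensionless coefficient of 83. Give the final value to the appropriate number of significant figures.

7.5 mg

554.23 mg + 66.951 mg = 621.181 mg; the sum is limited to 2 decimal places (5 s.f.).
Carrying full precision, 621.181 ÷ 83 = 7.48410843373… mg; 83 has 2 s.f., so the result keeps min(5, 2) = 2 s.f.
Rounded to 2 significant figures: 7.5 mg.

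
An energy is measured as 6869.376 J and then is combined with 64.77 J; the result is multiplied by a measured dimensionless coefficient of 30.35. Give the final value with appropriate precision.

2.105 × 10⁵ J

6869.376 J + 64.77 J = 6934.146 J; the sum is limited to 2 decimal places (6 s.f.).
Carrying full precision, 6934.146 × 30.35 = 210451.3311 J; 30.35 has 4 s.f., so the result keeps min(6, 4) = 4 s.f.
Rounded to 4 significant figures: 2.105 × 10⁵ J.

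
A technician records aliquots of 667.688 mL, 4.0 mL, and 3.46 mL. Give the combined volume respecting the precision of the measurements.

675.1 mL

667.688 mL + 4.0 mL + 3.46 mL = 675.148 mL.
Addition/subtraction keeps the fewest decimal places: 667.688 → 3 decimal places, 4.0 → 1 decimal place, 3.46 → 2 decimal places; limit is 1.
Rounded to 1 decimal place: 675.1 mL.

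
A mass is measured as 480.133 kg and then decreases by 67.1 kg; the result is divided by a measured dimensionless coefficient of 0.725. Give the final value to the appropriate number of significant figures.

480.133 kg − 67.1 kg = 413.033 kg; the difference is limited to 1 decimal place (4 s.f.).
Carrying full precision, 413.033 ÷ 0.725 = 569.700689655… kg; 0.725 has 3 s.f., so the result keeps min(4, 3) = 3 s.f.
Rounded to 3 significant figures: 5.70 × 10^2 kg.

5.70 × 10^2 kg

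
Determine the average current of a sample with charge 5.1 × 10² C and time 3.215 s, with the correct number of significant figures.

average current = 5.1 × 10² C ÷ 3.215 s = 158.631415241… A.
5.1 × 10² has 2 significant figures; 3.215 has 4.
Division/multiplication keeps the fewest: 2 significant figures.
Rounded: 1.6 × 10² A.

1.6 × 10² A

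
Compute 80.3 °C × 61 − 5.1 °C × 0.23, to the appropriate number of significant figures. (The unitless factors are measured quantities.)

80.3 × 61 = 4898.3 → 4.9 × 10^3 °C (2 s.f., last digit at the 10^2 place).
5.1 × 0.23 = 1.173 → 1.2 °C (2 s.f., last digit at the 10^-1 place).
Difference: 4897.127 °C; keep the coarser place, 10^2.
Result: 4.9 × 10^3 °C.

4.9 × 10^3 °C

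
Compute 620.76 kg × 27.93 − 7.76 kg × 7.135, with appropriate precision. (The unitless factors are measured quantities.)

620.76 × 27.93 = 17337.8268 → 1.734 × 10^4 kg (4 s.f., last digit at the 10^1 place).
7.76 × 7.135 = 55.3676 → 55.4 kg (3 s.f., last digit at the 10^-1 place).
Difference: 17282.4592 kg; keep the coarser place, 10^1.
Result: 1.728 × 10^4 kg.

1.728 × 10^4 kg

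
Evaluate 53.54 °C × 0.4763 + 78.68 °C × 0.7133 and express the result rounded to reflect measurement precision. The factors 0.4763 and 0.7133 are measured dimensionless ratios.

81.62 °C

53.54 × 0.4763 = 25.501102 → 25.50 °C (4 s.f., last digit at the 10^-2 place).
78.68 × 0.7133 = 56.122444 → 56.12 °C (4 s.f., last digit at the 10^-2 place).
Sum: 81.623546 °C; keep the coarser place, 10^-2.
Result: 81.62 °C.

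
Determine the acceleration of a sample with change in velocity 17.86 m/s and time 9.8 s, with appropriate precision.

1.8 m/s²

acceleration = 17.86 m/s ÷ 9.8 s = 1.82244897959… m/s².
17.86 has 4 significant figures; 9.8 has 2.
Division/multiplication keeps the fewest: 2 significant figures.
Rounded: 1.8 m/s².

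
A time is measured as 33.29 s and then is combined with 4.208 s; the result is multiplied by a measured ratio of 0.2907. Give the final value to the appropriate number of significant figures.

10.90 s

33.29 s + 4.208 s = 37.498 s; the sum is limited to 2 decimal places (4 s.f.).
Carrying full precision, 37.498 × 0.2907 = 10.9006686 s; 0.2907 has 4 s.f., so the result keeps min(4, 4) = 4 s.f.
Rounded to 4 significant figures: 10.90 s.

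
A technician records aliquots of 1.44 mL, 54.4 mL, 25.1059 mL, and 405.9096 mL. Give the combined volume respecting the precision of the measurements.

1.44 mL + 54.4 mL + 25.1059 mL + 405.9096 mL = 486.8555 mL.
Addition/subtraction keeps the fewest decimal places: 1.44 → 2 decimal places, 54.4 → 1 decimal place, 25.1059 → 4 decimal places, 405.9096 → 4 decimal places; limit is 1.
Rounded to 1 decimal place: 486.9 mL.

486.9 mL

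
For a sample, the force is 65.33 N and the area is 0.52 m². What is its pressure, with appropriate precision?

1.3 × 10^2 Pa

pressure = 65.33 N ÷ 0.52 m² = 125.634615385… Pa.
65.33 has 4 significant figures; 0.52 has 2.
Division/multiplication keeps the fewest: 2 significant figures.
Rounded: 1.3 × 10^2 Pa.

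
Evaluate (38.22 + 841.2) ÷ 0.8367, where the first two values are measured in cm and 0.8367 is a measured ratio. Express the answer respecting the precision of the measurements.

1051 cm

38.22 cm + 841.2 cm = 879.42 cm; the sum is limited to 1 decimal place (4 s.f.).
Carrying full precision, 879.42 ÷ 0.8367 = 1051.05772678… cm; 0.8367 has 4 s.f., so the result keeps min(4, 4) = 4 s.f.
Rounded to 4 significant figures: 1051 cm.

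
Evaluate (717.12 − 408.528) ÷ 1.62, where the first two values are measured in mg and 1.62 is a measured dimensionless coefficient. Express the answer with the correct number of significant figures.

1.90 × 10^2 mg

717.12 mg − 408.528 mg = 308.592 mg; the difference is limited to 2 decimal places (5 s.f.).
Carrying full precision, 308.592 ÷ 1.62 = 190.488888889… mg; 1.62 has 3 s.f., so the result keeps min(5, 3) = 3 s.f.
Rounded to 3 significant figures: 1.90 × 10^2 mg.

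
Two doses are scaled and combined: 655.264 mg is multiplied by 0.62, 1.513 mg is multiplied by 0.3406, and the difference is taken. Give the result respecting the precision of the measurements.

655.264 × 0.62 = 406.26368 → 4.1 × 10^2 mg (2 s.f., last digit at the 10^1 place).
1.513 × 0.3406 = 0.5153278 → 0.5153 mg (4 s.f., last digit at the 10^-4 place).
Difference: 405.7483522 mg; keep the coarser place, 10^1.
Result: 4.1 × 10^2 mg.

4.1 × 10^2 mg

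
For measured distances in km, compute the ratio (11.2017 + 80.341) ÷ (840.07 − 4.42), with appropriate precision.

11.2017 + 80.341 = 91.5427, limited to 3 d.p. → 5 s.f.; 840.07 − 4.42 = 835.65, limited to 2 d.p. → 5 s.f.
Carrying full precision, 91.5427 ÷ 835.65 = 0.109546700174…; keep min(5, 5) = 5 s.f.
Rounded to 5 significant figures: 0.10955.

0.10955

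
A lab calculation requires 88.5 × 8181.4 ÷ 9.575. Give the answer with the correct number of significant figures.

7.56 × 10^4

88.5 × 8181.4 ÷ 9.575 = 75619.2062663…
Multiplication/division keeps the fewest significant figures: 88.5 → 3 s.f., 8181.4 → 5 s.f., 9.575 → 4 s.f.; limit is 3.
Rounded to 3 significant figures: 7.56 × 10^4.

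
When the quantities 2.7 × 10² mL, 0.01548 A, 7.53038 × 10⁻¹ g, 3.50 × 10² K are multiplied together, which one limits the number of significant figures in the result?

2.7 × 10² mL

2.7 × 10² mL → 2 s.f.; 0.01548 A → 4 s.f.; 7.53038 × 10⁻¹ g → 6 s.f.; 3.50 × 10² K → 3 s.f.
The fewest is 2 significant figures, from 2.7 × 10² mL.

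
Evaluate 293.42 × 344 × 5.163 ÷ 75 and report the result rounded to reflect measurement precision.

293.42 × 344 × 5.163 ÷ 75 = 6948.4672832
Multiplication/division keeps the fewest significant figures: 293.42 → 5 s.f., 344 → 3 s.f., 5.163 → 4 s.f., 75 → 2 s.f.; limit is 2.
Rounded to 2 significant figures: 6.9 × 10³.

6.9 × 10³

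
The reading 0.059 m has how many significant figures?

0.059: leading zeros are not significant.

2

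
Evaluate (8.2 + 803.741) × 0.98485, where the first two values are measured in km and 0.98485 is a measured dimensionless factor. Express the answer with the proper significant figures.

8.2 km + 803.741 km = 811.941 km; the sum is limited to 1 decimal place (4 s.f.).
Carrying full precision, 811.941 × 0.98485 = 799.64009385 km; 0.98485 has 5 s.f., so the result keeps min(4, 5) = 4 s.f.
Rounded to 4 significant figures: 799.6 km.

799.6 km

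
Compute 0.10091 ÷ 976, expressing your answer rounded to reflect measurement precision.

1.03 × 10^-4

0.10091 ÷ 976 = 0.000103391393443…
Multiplication/division keeps the fewest significant figures: 0.10091 → 5 s.f., 976 → 3 s.f.; limit is 3.
Rounded to 3 significant figures: 1.03 × 10^-4.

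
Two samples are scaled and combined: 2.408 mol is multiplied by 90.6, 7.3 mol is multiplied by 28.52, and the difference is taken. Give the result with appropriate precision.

2.408 × 90.6 = 218.1648 → 218 mol (3 s.f., last digit at the 10^0 place).
7.3 × 28.52 = 208.196 → 2.1 × 10² mol (2 s.f., last digit at the 10^1 place).
Difference: 9.9688 mol; keep the coarser place, 10^1.
Result: 1 × 10¹ mol.

1 × 10¹ mol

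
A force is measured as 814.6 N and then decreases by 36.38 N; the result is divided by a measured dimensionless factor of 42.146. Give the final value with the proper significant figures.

814.6 N − 36.38 N = 778.22 N; the difference is limited to 1 decimal place (4 s.f.).
Carrying full precision, 778.22 ÷ 42.146 = 18.4648602477… N; 42.146 has 5 s.f., so the result keeps min(4, 5) = 4 s.f.
Rounded to 4 significant figures: 18.46 N.

18.46 N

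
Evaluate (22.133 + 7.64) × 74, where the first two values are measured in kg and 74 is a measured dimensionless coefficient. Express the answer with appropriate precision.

2.2 × 10³ kg

22.133 kg + 7.64 kg = 29.773 kg; the sum is limited to 2 decimal places (4 s.f.).
Carrying full precision, 29.773 × 74 = 2203.202 kg; 74 has 2 s.f., so the result keeps min(4, 2) = 2 s.f.
Rounded to 2 significant figures: 2.2 × 10³ kg.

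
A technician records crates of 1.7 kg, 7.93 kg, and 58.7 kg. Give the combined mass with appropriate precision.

1.7 kg + 7.93 kg + 58.7 kg = 68.33 kg.
Addition/subtraction keeps the fewest decimal places: 1.7 → 1 decimal place, 7.93 → 2 decimal places, 58.7 → 1 decimal place; limit is 1.
Rounded to 1 decimal place: 68.3 kg.

68.3 kg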